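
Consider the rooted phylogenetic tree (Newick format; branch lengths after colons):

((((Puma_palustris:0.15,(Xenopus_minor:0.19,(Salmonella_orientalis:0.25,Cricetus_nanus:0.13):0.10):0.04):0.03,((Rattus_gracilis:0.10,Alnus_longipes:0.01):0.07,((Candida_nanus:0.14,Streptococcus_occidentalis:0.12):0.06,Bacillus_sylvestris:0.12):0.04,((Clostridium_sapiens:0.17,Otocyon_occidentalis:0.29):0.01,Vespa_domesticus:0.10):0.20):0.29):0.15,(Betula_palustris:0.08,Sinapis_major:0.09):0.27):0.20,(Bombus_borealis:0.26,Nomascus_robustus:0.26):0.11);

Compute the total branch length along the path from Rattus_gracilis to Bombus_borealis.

The path runs Rattus_gracilis → … → MRCA → … → Bombus_borealis; the MRCA is the root of the tree.
Branch lengths along that path: 0.10 + 0.07 + 0.29 + 0.15 + 0.20 + 0.11 + 0.26 = 1.18.

1.18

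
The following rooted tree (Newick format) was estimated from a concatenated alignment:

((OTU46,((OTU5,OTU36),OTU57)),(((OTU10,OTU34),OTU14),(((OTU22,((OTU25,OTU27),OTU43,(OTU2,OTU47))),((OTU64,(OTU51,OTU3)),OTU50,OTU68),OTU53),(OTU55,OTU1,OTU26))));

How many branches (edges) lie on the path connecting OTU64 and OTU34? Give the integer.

8

The MRCA of OTU64 and OTU34 is the node subtending (((OTU10,OTU34),OTU14),(((OTU22,((OTU25,OTU27),OTU43,(OTU2,OTU47))),((OTU64,(OTU51,OTU3)),OTU50,OTU68),OTU53),(OTU55,OTU1,OTU26))).
From OTU64 up to that node: 5 branches. From OTU34 up to the same node: 3 branches. Total: 5 + 3 = 8.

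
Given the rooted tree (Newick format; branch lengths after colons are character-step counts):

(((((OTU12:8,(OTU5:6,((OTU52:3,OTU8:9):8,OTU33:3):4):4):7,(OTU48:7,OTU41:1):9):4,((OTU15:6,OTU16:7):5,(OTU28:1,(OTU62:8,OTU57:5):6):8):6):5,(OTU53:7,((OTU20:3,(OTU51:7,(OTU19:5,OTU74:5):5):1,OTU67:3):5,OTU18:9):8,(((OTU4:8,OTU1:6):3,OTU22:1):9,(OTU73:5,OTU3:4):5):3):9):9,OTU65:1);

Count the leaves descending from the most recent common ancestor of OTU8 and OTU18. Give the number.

The MRCA of OTU8 and OTU18 is the node subtending ((((OTU12,(OTU5,((OTU52,OTU8),OTU33))),(OTU48,OTU41)),((OTU15,OTU16),(OTU28,(OTU62,OTU57)))),(OTU53,((OTU20,(OTU51,(OTU19,OTU74)),OTU67),OTU18),(((OTU4,OTU1),OTU22),(OTU73,OTU3)))).
That clade contains 24 terminal taxa: OTU1, OTU12, OTU15, OTU16, OTU18, OTU19, OTU20, OTU22, OTU28, OTU3, OTU33, OTU4, OTU41, OTU48, OTU5, OTU51, OTU52, OTU53, OTU57, OTU62, OTU67, OTU73, OTU74, OTU8.

24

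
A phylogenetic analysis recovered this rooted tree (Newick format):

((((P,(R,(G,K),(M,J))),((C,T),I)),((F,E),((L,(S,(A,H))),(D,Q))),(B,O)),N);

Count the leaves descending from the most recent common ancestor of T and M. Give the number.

9

The MRCA of T and M is the node subtending ((P,(R,(G,K),(M,J))),((C,T),I)).
That clade contains 9 terminal taxa: C, G, I, J, K, M, P, R, T.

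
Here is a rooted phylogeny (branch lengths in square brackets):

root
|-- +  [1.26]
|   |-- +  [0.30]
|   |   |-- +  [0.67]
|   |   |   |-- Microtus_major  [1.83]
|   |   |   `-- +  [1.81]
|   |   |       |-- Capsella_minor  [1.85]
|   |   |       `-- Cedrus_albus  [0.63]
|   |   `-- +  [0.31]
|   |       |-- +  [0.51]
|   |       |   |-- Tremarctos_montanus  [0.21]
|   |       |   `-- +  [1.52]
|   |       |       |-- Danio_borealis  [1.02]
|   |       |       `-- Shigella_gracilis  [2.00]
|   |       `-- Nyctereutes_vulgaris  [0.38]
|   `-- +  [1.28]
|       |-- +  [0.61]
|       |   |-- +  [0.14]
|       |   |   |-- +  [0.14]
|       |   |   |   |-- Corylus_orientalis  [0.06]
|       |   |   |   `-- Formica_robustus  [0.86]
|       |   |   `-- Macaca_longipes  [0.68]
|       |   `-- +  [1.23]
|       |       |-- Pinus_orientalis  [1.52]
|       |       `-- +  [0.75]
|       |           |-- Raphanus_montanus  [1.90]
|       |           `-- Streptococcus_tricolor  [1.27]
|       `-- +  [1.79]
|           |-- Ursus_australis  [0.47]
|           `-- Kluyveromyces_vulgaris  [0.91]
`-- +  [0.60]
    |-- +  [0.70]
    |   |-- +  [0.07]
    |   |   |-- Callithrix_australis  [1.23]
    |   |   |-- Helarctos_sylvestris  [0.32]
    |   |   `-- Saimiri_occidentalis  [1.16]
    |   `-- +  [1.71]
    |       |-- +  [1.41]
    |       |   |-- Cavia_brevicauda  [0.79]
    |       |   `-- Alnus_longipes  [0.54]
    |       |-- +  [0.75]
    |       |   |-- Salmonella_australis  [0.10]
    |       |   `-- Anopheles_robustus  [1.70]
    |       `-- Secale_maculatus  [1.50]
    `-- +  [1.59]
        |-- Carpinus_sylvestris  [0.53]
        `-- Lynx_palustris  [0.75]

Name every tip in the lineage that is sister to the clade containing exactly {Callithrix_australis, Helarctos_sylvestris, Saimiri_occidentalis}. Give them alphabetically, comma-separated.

The clade containing exactly {Callithrix_australis, Helarctos_sylvestris, Saimiri_occidentalis} attaches to the tree at the node subtending ((Callithrix_australis,Helarctos_sylvestris,Saimiri_occidentalis),((Cavia_brevicauda,Alnus_longipes),(Salmonella_australis,Anopheles_robustus),Secale_maculatus)).
The other lineage descending from that same node — the sister group — is ((Cavia_brevicauda,Alnus_longipes),(Salmonella_australis,Anopheles_robustus),Secale_maculatus); its 5 tips in alphabetical order are the answer.

Alnus_longipes, Anopheles_robustus, Cavia_brevicauda, Salmonella_australis, Secale_maculatus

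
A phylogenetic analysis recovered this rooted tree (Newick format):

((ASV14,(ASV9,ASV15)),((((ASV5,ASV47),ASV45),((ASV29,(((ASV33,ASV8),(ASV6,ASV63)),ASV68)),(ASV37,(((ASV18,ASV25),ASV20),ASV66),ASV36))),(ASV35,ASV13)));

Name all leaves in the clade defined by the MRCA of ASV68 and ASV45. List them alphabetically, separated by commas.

Tracing ASV68: it sits inside (((ASV33,ASV8),(ASV6,ASV63)),ASV68).
Tracing ASV45: it sits inside ((ASV5,ASV47),ASV45).
The smallest clade enclosing both is (((ASV5,ASV47),ASV45),((ASV29,(((ASV33,ASV8),(ASV6,ASV63)),ASV68)),(ASV37,(((ASV18,ASV25),ASV20),ASV66),ASV36))); the answer is its 15 terminal taxa in alphabetical order.

ASV18, ASV20, ASV25, ASV29, ASV33, ASV36, ASV37, ASV45, ASV47, ASV5, ASV6, ASV63, ASV66, ASV68, ASV8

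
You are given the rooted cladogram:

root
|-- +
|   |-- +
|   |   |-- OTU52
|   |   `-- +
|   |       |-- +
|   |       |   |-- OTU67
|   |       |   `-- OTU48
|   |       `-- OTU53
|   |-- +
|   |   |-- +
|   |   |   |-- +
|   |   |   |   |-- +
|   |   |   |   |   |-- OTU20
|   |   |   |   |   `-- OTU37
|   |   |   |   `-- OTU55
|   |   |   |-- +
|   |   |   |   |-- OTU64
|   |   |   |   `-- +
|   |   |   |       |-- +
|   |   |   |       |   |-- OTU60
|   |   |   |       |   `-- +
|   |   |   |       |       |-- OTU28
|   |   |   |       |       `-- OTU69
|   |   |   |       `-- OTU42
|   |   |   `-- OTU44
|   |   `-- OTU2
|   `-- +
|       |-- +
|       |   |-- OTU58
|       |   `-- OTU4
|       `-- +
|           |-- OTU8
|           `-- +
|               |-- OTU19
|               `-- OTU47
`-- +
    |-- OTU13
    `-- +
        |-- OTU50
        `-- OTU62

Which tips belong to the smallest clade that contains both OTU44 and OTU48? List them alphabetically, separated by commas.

Tracing OTU44: it sits inside (((OTU20,OTU37),OTU55),(OTU64,((OTU60,(OTU28,OTU69)),OTU42)),OTU44).
Tracing OTU48: it sits inside (OTU67,OTU48).
The smallest clade enclosing both is ((OTU52,((OTU67,OTU48),OTU53)),((((OTU20,OTU37),OTU55),(OTU64,((OTU60,(OTU28,OTU69)),OTU42)),OTU44),OTU2),((OTU58,OTU4),(OTU8,(OTU19,OTU47)))); the answer is its 19 terminal taxa in alphabetical order.

OTU19, OTU2, OTU20, OTU28, OTU37, OTU4, OTU42, OTU44, OTU47, OTU48, OTU52, OTU53, OTU55, OTU58, OTU60, OTU64, OTU67, OTU69, OTU8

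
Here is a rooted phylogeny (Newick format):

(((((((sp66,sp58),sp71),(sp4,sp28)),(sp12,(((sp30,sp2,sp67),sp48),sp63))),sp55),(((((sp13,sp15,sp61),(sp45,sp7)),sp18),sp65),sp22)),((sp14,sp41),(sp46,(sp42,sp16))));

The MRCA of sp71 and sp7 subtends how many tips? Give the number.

The MRCA of sp71 and sp7 is the node subtending ((((((sp66,sp58),sp71),(sp4,sp28)),(sp12,(((sp30,sp2,sp67),sp48),sp63))),sp55),(((((sp13,sp15,sp61),(sp45,sp7)),sp18),sp65),sp22)).
That clade contains 20 terminal taxa: sp12, sp13, sp15, sp18, sp2, sp22, sp28, sp30, sp4, sp45, sp48, sp55, sp58, sp61, sp63, sp65, sp66, sp67, sp7, sp71.

20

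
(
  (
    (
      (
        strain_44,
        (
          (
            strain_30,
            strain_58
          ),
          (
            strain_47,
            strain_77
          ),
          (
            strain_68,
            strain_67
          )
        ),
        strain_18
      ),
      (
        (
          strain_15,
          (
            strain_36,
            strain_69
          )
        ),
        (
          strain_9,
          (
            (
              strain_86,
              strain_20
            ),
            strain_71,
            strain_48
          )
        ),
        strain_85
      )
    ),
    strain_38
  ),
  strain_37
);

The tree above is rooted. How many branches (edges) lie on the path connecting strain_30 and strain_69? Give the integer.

8

The MRCA of strain_30 and strain_69 is the node subtending ((strain_44,((strain_30,strain_58),(strain_47,strain_77),(strain_68,strain_67)),strain_18),((strain_15,(strain_36,strain_69)),(strain_9,((strain_86,strain_20),strain_71,strain_48)),strain_85)).
From strain_30 up to that node: 4 branches. From strain_69 up to the same node: 4 branches. Total: 4 + 4 = 8.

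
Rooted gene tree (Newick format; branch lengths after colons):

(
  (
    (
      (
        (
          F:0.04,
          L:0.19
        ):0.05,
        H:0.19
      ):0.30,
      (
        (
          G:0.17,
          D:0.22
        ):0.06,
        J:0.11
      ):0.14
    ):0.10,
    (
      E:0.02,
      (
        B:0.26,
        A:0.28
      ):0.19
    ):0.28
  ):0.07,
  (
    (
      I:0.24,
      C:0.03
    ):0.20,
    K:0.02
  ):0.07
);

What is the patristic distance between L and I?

1.22

The path runs L → … → MRCA → … → I; the MRCA is the root of the tree.
Branch lengths along that path: 0.19 + 0.05 + 0.30 + 0.10 + 0.07 + 0.07 + 0.20 + 0.24 = 1.22.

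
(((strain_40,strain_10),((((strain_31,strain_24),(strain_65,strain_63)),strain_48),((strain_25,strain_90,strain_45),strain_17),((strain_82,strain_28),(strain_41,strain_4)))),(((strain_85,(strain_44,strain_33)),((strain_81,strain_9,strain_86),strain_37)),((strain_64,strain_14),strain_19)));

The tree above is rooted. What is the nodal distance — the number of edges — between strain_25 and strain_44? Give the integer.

The MRCA of strain_25 and strain_44 is the root of the tree.
From strain_25 up to that node: 5 branches. From strain_44 up to the same node: 5 branches. Total: 5 + 5 = 10.

10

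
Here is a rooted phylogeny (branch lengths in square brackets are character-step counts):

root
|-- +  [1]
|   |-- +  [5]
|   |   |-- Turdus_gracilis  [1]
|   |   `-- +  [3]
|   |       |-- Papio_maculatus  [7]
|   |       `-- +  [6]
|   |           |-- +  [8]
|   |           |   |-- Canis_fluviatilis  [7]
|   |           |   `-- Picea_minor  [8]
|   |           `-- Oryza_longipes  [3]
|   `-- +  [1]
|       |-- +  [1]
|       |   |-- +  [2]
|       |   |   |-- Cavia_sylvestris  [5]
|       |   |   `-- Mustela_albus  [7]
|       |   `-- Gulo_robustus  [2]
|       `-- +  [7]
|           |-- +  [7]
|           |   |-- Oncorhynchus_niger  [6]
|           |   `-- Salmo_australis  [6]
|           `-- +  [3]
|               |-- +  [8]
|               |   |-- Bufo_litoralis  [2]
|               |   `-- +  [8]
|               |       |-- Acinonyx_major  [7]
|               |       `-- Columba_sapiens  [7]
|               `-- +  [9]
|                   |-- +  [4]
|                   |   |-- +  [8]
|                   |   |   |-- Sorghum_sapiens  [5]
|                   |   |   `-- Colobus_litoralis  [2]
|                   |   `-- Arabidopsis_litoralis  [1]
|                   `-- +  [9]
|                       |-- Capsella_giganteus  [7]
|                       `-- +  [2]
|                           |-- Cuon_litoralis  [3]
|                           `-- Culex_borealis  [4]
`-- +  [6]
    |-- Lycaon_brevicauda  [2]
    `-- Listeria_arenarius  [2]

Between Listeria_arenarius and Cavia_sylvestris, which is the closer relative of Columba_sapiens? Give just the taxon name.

The MRCA of Columba_sapiens and Cavia_sylvestris subtends (((Cavia_sylvestris,Mustela_albus),Gulo_robustus),((Oncorhynchus_niger,Salmo_australis),((Bufo_litoralis,(Acinonyx_major,Columba_sapiens)),(((Sorghum_sapiens,Colobus_litoralis),Arabidopsis_litoralis),(Capsella_giganteus,(Cuon_litoralis,Culex_borealis)))))) (14 taxa).
The MRCA of Columba_sapiens and Listeria_arenarius is the root, subtending the entire tree (21 taxa).
The first is nested inside the second, so Columba_sapiens shares a more recent common ancestor with Cavia_sylvestris.

Cavia_sylvestris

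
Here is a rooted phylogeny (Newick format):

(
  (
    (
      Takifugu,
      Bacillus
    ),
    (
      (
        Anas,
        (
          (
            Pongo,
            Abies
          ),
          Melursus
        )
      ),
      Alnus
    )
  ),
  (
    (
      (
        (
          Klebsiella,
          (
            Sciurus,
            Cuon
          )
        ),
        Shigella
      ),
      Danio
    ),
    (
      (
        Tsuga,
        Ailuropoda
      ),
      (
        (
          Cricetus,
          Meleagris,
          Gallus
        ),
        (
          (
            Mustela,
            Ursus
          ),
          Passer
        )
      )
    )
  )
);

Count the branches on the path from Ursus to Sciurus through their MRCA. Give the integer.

10

The MRCA of Ursus and Sciurus is the node subtending ((((Klebsiella,(Sciurus,Cuon)),Shigella),Danio),((Tsuga,Ailuropoda),((Cricetus,Meleagris,Gallus),((Mustela,Ursus),Passer)))).
From Ursus up to that node: 5 branches. From Sciurus up to the same node: 5 branches. Total: 5 + 5 = 10.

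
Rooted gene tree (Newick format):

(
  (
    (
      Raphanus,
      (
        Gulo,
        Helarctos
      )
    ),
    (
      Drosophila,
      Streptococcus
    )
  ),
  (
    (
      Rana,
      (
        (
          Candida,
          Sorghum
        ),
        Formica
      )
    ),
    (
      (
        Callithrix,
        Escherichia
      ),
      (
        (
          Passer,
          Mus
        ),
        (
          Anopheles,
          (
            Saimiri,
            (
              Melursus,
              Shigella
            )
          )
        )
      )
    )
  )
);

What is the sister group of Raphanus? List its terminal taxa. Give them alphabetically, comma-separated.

Raphanus attaches to the tree at the node subtending (Raphanus,(Gulo,Helarctos)).
The other lineage descending from that same node — the sister group — is (Gulo,Helarctos); its 2 tips in alphabetical order are the answer.

Gulo, Helarctos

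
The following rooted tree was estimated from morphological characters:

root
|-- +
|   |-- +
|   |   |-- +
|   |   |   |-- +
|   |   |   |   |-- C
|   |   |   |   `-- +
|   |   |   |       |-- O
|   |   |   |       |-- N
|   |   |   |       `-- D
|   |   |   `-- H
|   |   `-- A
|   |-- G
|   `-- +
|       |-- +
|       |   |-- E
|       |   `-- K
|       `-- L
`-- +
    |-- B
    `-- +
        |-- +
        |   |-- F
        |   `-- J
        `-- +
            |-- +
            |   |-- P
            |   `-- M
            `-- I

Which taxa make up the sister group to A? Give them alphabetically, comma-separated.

C, D, H, N, O

A attaches to the tree at the node subtending (((C,(O,N,D)),H),A).
The other lineage descending from that same node — the sister group — is ((C,(O,N,D)),H); its 5 tips in alphabetical order are the answer.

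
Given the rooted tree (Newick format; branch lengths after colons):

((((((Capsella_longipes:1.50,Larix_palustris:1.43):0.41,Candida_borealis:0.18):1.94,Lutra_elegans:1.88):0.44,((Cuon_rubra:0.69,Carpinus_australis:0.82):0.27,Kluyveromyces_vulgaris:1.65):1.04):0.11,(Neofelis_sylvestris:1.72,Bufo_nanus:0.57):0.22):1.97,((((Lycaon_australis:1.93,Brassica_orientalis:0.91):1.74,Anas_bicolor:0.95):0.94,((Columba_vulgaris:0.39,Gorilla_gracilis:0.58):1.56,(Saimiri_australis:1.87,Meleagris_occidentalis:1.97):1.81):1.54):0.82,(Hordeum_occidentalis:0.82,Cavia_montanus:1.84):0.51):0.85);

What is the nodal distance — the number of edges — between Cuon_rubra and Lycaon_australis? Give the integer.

The MRCA of Cuon_rubra and Lycaon_australis is the root of the tree.
From Cuon_rubra up to that node: 5 branches. From Lycaon_australis up to the same node: 5 branches. Total: 5 + 5 = 10.

10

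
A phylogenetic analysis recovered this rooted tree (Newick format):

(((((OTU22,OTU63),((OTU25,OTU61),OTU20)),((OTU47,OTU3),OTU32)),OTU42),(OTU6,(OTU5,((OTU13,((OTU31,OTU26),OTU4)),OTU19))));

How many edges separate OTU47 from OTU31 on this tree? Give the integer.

12

The MRCA of OTU47 and OTU31 is the root of the tree.
From OTU47 up to that node: 5 branches. From OTU31 up to the same node: 7 branches. Total: 5 + 7 = 12.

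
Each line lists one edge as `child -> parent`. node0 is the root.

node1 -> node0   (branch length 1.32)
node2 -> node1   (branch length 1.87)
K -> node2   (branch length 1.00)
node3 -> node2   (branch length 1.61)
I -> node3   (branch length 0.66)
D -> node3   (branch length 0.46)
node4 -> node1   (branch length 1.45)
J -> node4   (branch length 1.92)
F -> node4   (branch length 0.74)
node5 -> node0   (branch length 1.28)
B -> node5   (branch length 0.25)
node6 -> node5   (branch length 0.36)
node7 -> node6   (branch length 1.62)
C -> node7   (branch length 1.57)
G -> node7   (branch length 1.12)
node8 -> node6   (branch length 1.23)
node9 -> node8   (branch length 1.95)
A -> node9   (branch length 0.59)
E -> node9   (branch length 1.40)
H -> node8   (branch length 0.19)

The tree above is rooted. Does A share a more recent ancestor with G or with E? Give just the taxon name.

The MRCA of A and E subtends (A,E) (2 taxa).
The MRCA of A and G subtends ((C,G),((A,E),H)) (5 taxa).
The first is nested inside the second, so A shares a more recent common ancestor with E.

E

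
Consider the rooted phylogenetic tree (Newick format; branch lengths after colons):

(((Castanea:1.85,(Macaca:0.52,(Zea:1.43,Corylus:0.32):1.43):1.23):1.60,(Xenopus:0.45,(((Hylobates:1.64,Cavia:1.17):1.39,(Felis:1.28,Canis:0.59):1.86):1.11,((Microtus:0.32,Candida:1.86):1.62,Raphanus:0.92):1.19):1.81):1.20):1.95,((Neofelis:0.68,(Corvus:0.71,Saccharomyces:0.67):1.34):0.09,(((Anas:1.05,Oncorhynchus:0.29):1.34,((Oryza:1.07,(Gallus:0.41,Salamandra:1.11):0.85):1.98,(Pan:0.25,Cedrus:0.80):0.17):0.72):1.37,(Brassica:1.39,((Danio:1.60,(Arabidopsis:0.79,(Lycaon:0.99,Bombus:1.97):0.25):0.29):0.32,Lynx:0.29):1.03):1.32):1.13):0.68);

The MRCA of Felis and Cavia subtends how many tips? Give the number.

The MRCA of Felis and Cavia is the node subtending ((Hylobates,Cavia),(Felis,Canis)).
That clade contains 4 terminal taxa: Canis, Cavia, Felis, Hylobates.

4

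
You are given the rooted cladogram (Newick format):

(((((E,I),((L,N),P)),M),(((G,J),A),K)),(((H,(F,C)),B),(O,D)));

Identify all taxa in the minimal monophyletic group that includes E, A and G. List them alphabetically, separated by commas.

Tracing E: it sits inside (E,I).
Tracing A: it sits inside ((G,J),A).
Tracing G: it sits inside (G,J).
The smallest clade enclosing all 3 is ((((E,I),((L,N),P)),M),(((G,J),A),K)); the answer is its 10 terminal taxa in alphabetical order.

A, E, G, I, J, K, L, M, N, P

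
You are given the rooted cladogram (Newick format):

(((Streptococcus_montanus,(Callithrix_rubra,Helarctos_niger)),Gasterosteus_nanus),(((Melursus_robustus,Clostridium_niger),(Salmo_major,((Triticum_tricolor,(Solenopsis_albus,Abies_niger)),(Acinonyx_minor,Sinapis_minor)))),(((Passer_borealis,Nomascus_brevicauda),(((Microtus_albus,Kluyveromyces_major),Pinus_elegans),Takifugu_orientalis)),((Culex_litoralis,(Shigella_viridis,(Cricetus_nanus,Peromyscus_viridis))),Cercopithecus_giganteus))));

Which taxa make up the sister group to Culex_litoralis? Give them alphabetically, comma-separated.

Culex_litoralis attaches to the tree at the node subtending (Culex_litoralis,(Shigella_viridis,(Cricetus_nanus,Peromyscus_viridis))).
The other lineage descending from that same node — the sister group — is (Shigella_viridis,(Cricetus_nanus,Peromyscus_viridis)); its 3 tips in alphabetical order are the answer.

Cricetus_nanus, Peromyscus_viridis, Shigella_viridis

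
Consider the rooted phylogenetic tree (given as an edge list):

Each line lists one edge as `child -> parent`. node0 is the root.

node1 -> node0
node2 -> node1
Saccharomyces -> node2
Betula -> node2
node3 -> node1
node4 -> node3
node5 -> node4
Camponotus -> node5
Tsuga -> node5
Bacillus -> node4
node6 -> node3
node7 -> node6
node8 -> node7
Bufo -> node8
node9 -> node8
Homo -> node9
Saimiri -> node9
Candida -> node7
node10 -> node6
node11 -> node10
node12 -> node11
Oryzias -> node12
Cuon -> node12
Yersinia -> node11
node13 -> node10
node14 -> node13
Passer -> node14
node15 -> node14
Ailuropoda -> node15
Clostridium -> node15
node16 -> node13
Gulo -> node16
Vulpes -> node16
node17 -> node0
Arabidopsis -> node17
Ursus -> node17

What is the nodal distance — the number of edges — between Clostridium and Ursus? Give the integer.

10

The MRCA of Clostridium and Ursus is the root of the tree.
From Clostridium up to that node: 8 branches. From Ursus up to the same node: 2 branches. Total: 8 + 2 = 10.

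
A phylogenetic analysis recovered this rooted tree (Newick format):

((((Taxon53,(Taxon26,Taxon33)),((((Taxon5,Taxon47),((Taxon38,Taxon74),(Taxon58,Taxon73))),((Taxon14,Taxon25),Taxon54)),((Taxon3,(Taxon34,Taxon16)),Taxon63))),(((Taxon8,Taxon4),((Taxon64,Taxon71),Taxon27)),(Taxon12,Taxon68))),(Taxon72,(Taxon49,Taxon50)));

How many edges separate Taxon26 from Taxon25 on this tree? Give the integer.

8

The MRCA of Taxon26 and Taxon25 is the node subtending ((Taxon53,(Taxon26,Taxon33)),((((Taxon5,Taxon47),((Taxon38,Taxon74),(Taxon58,Taxon73))),((Taxon14,Taxon25),Taxon54)),((Taxon3,(Taxon34,Taxon16)),Taxon63))).
From Taxon26 up to that node: 3 branches. From Taxon25 up to the same node: 5 branches. Total: 3 + 5 = 8.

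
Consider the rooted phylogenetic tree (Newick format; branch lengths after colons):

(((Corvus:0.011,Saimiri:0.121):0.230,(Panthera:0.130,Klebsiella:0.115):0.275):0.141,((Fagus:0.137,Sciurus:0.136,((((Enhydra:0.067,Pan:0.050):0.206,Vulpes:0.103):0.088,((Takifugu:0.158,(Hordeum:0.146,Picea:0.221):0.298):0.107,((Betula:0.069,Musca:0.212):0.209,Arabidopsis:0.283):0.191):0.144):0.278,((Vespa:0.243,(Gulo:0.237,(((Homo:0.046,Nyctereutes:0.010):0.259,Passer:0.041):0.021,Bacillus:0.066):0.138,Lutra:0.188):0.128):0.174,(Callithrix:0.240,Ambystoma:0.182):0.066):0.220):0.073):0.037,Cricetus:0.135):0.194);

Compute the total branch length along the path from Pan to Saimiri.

The path runs Pan → … → MRCA → … → Saimiri; the MRCA is the root of the tree.
Branch lengths along that path: 0.050 + 0.206 + 0.088 + 0.278 + 0.073 + 0.037 + 0.194 + 0.141 + 0.230 + 0.121 = 1.418.

1.418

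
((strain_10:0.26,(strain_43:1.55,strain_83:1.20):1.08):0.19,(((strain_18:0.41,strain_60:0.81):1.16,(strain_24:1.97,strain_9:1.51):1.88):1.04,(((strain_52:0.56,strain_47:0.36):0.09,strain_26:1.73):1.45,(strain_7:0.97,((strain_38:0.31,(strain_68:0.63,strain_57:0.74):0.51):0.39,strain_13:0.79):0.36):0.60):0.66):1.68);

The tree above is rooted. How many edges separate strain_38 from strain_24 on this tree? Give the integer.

8

The MRCA of strain_38 and strain_24 is the node subtending (((strain_18,strain_60),(strain_24,strain_9)),(((strain_52,strain_47),strain_26),(strain_7,((strain_38,(strain_68,strain_57)),strain_13)))).
From strain_38 up to that node: 5 branches. From strain_24 up to the same node: 3 branches. Total: 5 + 3 = 8.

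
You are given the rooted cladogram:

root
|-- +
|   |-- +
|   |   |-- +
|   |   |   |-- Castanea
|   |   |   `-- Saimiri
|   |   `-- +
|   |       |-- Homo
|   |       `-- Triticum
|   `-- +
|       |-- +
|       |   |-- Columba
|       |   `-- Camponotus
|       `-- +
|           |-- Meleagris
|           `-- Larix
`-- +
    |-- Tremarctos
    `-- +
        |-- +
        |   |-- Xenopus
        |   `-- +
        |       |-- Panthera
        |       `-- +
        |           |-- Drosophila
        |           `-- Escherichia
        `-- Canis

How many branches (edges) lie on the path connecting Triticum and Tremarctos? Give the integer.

The MRCA of Triticum and Tremarctos is the root of the tree.
From Triticum up to that node: 4 branches. From Tremarctos up to the same node: 2 branches. Total: 4 + 2 = 6.

6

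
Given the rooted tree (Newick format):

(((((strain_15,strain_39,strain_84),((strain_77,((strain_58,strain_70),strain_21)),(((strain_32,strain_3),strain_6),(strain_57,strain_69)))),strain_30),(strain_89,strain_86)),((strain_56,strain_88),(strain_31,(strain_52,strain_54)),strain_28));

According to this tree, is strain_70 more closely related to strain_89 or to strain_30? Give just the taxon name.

The MRCA of strain_70 and strain_30 subtends (((strain_15,strain_39,strain_84),((strain_77,((strain_58,strain_70),strain_21)),(((strain_32,strain_3),strain_6),(strain_57,strain_69)))),strain_30) (13 taxa).
The MRCA of strain_70 and strain_89 subtends ((((strain_15,strain_39,strain_84),((strain_77,((strain_58,strain_70),strain_21)),(((strain_32,strain_3),strain_6),(strain_57,strain_69)))),strain_30),(strain_89,strain_86)) (15 taxa).
The first is nested inside the second, so strain_70 shares a more recent common ancestor with strain_30.

strain_30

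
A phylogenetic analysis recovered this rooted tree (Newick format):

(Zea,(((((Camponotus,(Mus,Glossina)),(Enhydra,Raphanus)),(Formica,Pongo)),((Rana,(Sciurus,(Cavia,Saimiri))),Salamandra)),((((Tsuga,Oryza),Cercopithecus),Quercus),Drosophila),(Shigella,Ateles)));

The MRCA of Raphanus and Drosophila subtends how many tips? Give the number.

19

The MRCA of Raphanus and Drosophila is the node subtending (((((Camponotus,(Mus,Glossina)),(Enhydra,Raphanus)),(Formica,Pongo)),((Rana,(Sciurus,(Cavia,Saimiri))),Salamandra)),((((Tsuga,Oryza),Cercopithecus),Quercus),Drosophila),(Shigella,Ateles)).
That clade contains 19 terminal taxa: Ateles, Camponotus, Cavia, Cercopithecus, Drosophila, Enhydra, Formica, Glossina, Mus, Oryza, Pongo, Quercus, Rana, Raphanus, Saimiri, Salamandra, Sciurus, Shigella, Tsuga.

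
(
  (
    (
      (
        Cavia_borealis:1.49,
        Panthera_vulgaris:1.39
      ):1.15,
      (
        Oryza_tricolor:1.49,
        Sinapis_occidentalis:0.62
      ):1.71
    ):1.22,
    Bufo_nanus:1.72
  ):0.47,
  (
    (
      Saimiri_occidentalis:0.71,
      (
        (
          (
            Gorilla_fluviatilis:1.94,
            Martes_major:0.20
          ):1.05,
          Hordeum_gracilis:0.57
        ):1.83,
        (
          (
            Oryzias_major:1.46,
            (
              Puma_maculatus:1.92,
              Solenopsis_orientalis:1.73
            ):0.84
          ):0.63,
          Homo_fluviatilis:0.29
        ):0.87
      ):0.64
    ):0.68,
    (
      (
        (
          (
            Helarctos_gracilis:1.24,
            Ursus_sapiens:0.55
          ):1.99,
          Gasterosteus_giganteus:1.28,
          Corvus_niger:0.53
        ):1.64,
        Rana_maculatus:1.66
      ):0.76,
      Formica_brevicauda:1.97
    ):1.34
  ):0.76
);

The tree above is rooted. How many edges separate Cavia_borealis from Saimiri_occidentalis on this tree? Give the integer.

7

The MRCA of Cavia_borealis and Saimiri_occidentalis is the root of the tree.
From Cavia_borealis up to that node: 4 branches. From Saimiri_occidentalis up to the same node: 3 branches. Total: 4 + 3 = 7.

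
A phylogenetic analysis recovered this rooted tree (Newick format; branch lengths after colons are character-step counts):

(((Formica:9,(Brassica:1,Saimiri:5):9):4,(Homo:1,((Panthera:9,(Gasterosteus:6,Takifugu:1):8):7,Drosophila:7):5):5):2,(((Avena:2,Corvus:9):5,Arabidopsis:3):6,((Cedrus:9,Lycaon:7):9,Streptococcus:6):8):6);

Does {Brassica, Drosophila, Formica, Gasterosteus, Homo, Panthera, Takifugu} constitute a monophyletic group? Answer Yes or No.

No

The MRCA of the listed taxa subtends ((Formica,(Brassica,Saimiri)),(Homo,((Panthera,(Gasterosteus,Takifugu)),Drosophila))).
That clade also contains Saimiri, which is not in the proposed group, so the group is not monophyletic.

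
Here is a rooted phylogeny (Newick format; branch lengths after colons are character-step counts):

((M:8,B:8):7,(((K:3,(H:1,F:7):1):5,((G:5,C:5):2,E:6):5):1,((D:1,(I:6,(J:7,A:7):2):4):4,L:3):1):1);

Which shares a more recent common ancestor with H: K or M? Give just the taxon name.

K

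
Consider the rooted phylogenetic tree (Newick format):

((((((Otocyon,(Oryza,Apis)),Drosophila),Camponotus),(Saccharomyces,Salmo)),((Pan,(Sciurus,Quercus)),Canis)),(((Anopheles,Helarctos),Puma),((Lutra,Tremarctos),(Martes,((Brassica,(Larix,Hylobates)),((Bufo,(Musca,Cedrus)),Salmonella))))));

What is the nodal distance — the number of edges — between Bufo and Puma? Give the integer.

The MRCA of Bufo and Puma is the node subtending (((Anopheles,Helarctos),Puma),((Lutra,Tremarctos),(Martes,((Brassica,(Larix,Hylobates)),((Bufo,(Musca,Cedrus)),Salmonella))))).
From Bufo up to that node: 6 branches. From Puma up to the same node: 2 branches. Total: 6 + 2 = 8.

8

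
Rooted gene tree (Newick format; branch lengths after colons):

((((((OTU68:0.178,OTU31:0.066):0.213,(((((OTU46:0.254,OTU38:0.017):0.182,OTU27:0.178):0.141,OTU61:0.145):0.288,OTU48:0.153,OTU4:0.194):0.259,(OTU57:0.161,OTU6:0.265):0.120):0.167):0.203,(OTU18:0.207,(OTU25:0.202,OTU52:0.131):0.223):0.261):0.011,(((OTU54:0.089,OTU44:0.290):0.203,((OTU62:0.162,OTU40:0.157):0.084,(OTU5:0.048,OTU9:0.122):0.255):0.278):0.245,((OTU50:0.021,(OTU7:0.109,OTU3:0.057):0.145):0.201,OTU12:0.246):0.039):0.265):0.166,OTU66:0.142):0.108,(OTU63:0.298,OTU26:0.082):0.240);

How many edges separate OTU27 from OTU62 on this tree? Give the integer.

The MRCA of OTU27 and OTU62 is the node subtending ((((OTU68,OTU31),(((((OTU46,OTU38),OTU27),OTU61),OTU48,OTU4),(OTU57,OTU6))),(OTU18,(OTU25,OTU52))),(((OTU54,OTU44),((OTU62,OTU40),(OTU5,OTU9))),((OTU50,(OTU7,OTU3)),OTU12))).
From OTU27 up to that node: 7 branches. From OTU62 up to the same node: 5 branches. Total: 7 + 5 = 12.

12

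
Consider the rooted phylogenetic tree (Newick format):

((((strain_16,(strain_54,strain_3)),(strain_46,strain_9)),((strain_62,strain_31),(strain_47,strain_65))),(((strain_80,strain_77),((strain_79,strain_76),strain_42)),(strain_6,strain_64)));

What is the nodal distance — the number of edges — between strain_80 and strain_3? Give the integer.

9

The MRCA of strain_80 and strain_3 is the root of the tree.
From strain_80 up to that node: 4 branches. From strain_3 up to the same node: 5 branches. Total: 4 + 5 = 9.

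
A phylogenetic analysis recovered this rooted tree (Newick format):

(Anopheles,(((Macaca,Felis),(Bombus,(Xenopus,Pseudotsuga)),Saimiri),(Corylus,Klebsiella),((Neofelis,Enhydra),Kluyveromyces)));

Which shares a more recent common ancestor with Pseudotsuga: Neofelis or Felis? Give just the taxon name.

Felis

The MRCA of Pseudotsuga and Felis subtends ((Macaca,Felis),(Bombus,(Xenopus,Pseudotsuga)),Saimiri) (6 taxa).
The MRCA of Pseudotsuga and Neofelis subtends (((Macaca,Felis),(Bombus,(Xenopus,Pseudotsuga)),Saimiri),(Corylus,Klebsiella),((Neofelis,Enhydra),Kluyveromyces)) (11 taxa).
The first is nested inside the second, so Pseudotsuga shares a more recent common ancestor with Felis.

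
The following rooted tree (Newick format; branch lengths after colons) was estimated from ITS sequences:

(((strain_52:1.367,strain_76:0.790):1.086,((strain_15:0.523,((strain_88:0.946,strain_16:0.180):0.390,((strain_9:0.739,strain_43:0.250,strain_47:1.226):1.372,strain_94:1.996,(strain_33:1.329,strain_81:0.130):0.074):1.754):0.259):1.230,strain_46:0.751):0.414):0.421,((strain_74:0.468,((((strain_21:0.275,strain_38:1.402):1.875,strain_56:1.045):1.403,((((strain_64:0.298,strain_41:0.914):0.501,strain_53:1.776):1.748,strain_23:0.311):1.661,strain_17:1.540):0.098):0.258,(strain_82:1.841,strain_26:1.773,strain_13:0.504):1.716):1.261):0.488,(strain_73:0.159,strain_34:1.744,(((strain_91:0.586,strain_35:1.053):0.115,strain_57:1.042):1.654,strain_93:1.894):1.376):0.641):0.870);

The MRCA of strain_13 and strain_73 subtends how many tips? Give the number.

The MRCA of strain_13 and strain_73 is the node subtending ((strain_74,((((strain_21,strain_38),strain_56),((((strain_64,strain_41),strain_53),strain_23),strain_17)),(strain_82,strain_26,strain_13))),(strain_73,strain_34,(((strain_91,strain_35),strain_57),strain_93))).
That clade contains 18 terminal taxa: strain_13, strain_17, strain_21, strain_23, strain_26, strain_34, strain_35, strain_38, strain_41, strain_53, strain_56, strain_57, strain_64, strain_73, strain_74, strain_82, strain_91, strain_93.

18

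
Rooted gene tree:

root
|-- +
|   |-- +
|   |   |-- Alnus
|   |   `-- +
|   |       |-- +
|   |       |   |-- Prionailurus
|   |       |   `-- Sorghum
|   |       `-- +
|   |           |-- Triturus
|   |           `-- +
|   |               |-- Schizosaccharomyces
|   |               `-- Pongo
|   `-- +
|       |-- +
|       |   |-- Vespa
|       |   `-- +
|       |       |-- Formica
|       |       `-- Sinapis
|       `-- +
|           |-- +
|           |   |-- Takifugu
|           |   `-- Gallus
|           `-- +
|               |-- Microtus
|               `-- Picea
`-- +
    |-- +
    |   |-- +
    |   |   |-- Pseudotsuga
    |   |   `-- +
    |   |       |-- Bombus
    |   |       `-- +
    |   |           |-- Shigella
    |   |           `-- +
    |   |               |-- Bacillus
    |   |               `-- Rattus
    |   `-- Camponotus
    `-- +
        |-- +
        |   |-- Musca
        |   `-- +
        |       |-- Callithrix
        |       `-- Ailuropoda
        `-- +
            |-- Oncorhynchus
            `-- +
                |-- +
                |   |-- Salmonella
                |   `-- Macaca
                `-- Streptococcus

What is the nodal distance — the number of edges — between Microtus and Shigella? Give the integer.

11

The MRCA of Microtus and Shigella is the root of the tree.
From Microtus up to that node: 5 branches. From Shigella up to the same node: 6 branches. Total: 5 + 6 = 11.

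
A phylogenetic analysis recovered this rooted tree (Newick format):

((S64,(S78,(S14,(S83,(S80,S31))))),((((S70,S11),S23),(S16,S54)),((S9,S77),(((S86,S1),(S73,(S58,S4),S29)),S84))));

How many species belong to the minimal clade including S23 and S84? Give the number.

14

The MRCA of S23 and S84 is the node subtending ((((S70,S11),S23),(S16,S54)),((S9,S77),(((S86,S1),(S73,(S58,S4),S29)),S84))).
That clade contains 14 terminal taxa: S1, S11, S16, S23, S29, S4, S54, S58, S70, S73, S77, S84, S86, S9.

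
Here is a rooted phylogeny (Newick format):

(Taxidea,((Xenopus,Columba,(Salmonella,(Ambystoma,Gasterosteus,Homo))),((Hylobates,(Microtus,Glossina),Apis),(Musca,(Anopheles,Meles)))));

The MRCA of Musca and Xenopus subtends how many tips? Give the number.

13

The MRCA of Musca and Xenopus is the node subtending ((Xenopus,Columba,(Salmonella,(Ambystoma,Gasterosteus,Homo))),((Hylobates,(Microtus,Glossina),Apis),(Musca,(Anopheles,Meles)))).
That clade contains 13 terminal taxa: Ambystoma, Anopheles, Apis, Columba, Gasterosteus, Glossina, Homo, Hylobates, Meles, Microtus, Musca, Salmonella, Xenopus.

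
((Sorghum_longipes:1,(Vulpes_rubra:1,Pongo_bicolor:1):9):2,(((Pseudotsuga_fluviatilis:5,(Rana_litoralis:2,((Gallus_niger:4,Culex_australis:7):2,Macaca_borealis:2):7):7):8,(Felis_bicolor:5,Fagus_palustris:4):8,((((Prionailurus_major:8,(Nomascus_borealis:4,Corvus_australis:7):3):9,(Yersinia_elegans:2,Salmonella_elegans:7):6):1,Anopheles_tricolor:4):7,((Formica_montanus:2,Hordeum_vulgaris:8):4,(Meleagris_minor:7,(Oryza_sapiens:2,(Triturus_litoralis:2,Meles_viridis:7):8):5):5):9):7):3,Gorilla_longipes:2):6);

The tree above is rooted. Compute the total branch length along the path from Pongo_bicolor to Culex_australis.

52

The path runs Pongo_bicolor → … → MRCA → … → Culex_australis; the MRCA is the root of the tree.
Branch lengths along that path: 1 + 9 + 2 + 6 + 3 + 8 + 7 + 7 + 2 + 7 = 52.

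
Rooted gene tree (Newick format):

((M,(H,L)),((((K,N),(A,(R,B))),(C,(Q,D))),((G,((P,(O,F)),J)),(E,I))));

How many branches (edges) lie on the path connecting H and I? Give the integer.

The MRCA of H and I is the root of the tree.
From H up to that node: 3 branches. From I up to the same node: 4 branches. Total: 3 + 4 = 7.

7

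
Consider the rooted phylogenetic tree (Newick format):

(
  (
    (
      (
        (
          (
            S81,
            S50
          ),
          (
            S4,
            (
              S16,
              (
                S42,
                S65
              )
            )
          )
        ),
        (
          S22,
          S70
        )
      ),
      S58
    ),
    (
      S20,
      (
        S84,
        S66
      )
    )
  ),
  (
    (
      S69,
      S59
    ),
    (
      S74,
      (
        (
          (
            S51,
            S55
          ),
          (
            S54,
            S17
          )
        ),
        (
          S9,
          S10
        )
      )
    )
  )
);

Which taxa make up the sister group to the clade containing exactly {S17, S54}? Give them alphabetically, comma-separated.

The clade containing exactly {S17, S54} attaches to the tree at the node subtending ((S51,S55),(S54,S17)).
The other lineage descending from that same node — the sister group — is (S51,S55); its 2 tips in alphabetical order are the answer.

S51, S55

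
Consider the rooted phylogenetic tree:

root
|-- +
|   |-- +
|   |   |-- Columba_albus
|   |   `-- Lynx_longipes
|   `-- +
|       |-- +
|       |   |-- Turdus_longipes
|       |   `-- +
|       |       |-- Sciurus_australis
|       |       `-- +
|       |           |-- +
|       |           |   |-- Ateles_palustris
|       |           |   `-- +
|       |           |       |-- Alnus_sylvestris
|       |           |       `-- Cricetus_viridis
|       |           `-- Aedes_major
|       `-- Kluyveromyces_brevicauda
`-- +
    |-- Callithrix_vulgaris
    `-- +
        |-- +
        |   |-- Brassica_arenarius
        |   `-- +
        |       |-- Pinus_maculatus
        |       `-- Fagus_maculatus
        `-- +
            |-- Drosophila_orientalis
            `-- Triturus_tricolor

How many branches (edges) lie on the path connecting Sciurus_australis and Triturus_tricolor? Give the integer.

9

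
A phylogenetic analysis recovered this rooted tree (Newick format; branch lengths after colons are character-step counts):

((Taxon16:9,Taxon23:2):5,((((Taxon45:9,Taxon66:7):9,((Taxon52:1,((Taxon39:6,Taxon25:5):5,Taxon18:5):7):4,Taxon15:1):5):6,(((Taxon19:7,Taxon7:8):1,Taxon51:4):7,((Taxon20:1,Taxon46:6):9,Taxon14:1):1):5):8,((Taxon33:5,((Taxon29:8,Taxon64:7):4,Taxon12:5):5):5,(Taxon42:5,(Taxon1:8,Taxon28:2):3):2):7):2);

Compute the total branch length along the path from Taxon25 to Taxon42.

54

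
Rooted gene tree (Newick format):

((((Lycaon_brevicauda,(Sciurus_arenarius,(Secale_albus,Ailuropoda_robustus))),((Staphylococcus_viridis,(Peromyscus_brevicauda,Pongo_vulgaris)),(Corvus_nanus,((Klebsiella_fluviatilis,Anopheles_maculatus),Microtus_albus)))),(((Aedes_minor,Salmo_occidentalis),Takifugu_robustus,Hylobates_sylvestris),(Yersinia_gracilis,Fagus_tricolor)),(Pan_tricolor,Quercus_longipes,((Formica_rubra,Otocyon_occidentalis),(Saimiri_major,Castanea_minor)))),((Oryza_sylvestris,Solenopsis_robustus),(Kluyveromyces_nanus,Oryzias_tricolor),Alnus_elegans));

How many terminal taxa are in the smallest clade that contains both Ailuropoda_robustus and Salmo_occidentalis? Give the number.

The MRCA of Ailuropoda_robustus and Salmo_occidentalis is the node subtending (((Lycaon_brevicauda,(Sciurus_arenarius,(Secale_albus,Ailuropoda_robustus))),((Staphylococcus_viridis,(Peromyscus_brevicauda,Pongo_vulgaris)),(Corvus_nanus,((Klebsiella_fluviatilis,Anopheles_maculatus),Microtus_albus)))),(((Aedes_minor,Salmo_occidentalis),Takifugu_robustus,Hylobates_sylvestris),(Yersinia_gracilis,Fagus_tricolor)),(Pan_tricolor,Quercus_longipes,((Formica_rubra,Otocyon_occidentalis),(Saimiri_major,Castanea_minor)))).
That clade contains 23 terminal taxa: Aedes_minor, Ailuropoda_robustus, Anopheles_maculatus, Castanea_minor, Corvus_nanus, Fagus_tricolor, Formica_rubra, Hylobates_sylvestris, Klebsiella_fluviatilis, Lycaon_brevicauda, Microtus_albus, Otocyon_occidentalis, Pan_tricolor, Peromyscus_brevicauda, Pongo_vulgaris, Quercus_longipes, Saimiri_major, Salmo_occidentalis, Sciurus_arenarius, Secale_albus, Staphylococcus_viridis, Takifugu_robustus, Yersinia_gracilis.

23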